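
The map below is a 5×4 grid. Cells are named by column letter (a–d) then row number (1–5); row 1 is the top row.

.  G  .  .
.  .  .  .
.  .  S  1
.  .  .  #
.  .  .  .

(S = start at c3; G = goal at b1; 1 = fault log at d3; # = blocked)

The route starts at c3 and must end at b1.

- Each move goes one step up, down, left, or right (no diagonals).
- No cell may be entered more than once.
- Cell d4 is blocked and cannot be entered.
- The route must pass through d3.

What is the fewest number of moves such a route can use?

Any route passes through d3 somewhere between c3 and b1. Summing Manhattan distances along the two legs (c3 → d3 → b1) gives a lower bound of 1 + 4 = 5 moves.
A route of 5 moves achieves this: c3 → d3 → d2 → d1 → c1 → b1.
Since 5 matches the lower bound, it is optimal.

5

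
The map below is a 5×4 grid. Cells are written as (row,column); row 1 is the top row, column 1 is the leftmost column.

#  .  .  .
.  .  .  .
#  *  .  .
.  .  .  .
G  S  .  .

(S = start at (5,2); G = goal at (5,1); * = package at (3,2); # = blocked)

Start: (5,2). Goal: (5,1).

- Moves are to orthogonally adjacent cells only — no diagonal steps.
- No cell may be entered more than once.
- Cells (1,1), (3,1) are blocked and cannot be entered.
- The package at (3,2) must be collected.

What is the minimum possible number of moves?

Any route passes through (3,2) somewhere between (5,2) and (5,1). Summing Manhattan distances along the two legs ((5,2) → (3,2) → (5,1)) gives a lower bound of 2 + 3 = 5 moves.
The shortest route satisfying every rule uses 7 moves: (5,2) → (5,3) → (4,3) → (3,3) → (3,2) → (4,2) → (4,1) → (5,1).
The no-revisit rule (legs can't share cells) pushes the minimum above the 5-move bound; an exhaustive check rules out every length from 5 to 6, leaving 7 as the minimum.

7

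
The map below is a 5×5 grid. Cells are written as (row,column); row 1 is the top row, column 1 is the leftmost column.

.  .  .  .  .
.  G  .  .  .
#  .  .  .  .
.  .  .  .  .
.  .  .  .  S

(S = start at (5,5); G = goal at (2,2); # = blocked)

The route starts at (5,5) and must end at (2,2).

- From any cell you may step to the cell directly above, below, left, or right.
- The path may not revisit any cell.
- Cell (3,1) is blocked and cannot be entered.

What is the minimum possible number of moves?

6

The Manhattan distance from (5,5) to (2,2) is |5−2| + |5−2| = 6, so at least 6 moves are needed.
A route of 6 moves achieves this: (5,5) → (4,5) → (3,5) → (2,5) → (2,4) → (2,3) → (2,2).
Since 6 matches the lower bound, it is optimal.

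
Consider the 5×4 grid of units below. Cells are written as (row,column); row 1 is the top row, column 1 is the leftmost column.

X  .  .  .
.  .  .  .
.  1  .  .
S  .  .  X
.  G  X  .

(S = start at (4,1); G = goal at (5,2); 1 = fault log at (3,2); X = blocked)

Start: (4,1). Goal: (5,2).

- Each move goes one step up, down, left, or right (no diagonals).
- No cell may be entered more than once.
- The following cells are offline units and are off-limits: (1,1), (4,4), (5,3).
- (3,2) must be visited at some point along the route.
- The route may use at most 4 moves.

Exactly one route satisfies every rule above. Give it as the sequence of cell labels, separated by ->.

Any route must reach (3,2) and still end at (5,2) within 4 moves, so the order of the required stops is forced.
Route from (4,1): up to (3,1), right to (3,2), 2× down (reaching (5,2)) — 4 moves in all.
Check: all required cells visited; 4 ≤ 4 moves.

(4,1) -> (3,1) -> (3,2) -> (4,2) -> (5,2)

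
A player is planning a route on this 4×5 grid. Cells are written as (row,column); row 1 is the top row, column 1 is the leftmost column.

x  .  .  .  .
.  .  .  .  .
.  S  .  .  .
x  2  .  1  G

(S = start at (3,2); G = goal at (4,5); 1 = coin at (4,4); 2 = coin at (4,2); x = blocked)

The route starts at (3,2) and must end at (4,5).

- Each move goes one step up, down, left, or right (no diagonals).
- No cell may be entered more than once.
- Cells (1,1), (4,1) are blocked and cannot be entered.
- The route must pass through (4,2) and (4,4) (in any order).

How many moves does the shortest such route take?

Any route passes through (4,2) and (4,4) in some order between (3,2) and (4,5). Summing Manhattan distances along each leg and taking the cheapest ordering ((3,2) → (4,2) → (4,4) → (4,5)) gives a lower bound of 1 + 2 + 1 = 4 moves.
A route of 4 moves achieves this: (3,2) → (4,2) → (4,3) → (4,4) → (4,5).
Since 4 matches the lower bound, it is optimal.

4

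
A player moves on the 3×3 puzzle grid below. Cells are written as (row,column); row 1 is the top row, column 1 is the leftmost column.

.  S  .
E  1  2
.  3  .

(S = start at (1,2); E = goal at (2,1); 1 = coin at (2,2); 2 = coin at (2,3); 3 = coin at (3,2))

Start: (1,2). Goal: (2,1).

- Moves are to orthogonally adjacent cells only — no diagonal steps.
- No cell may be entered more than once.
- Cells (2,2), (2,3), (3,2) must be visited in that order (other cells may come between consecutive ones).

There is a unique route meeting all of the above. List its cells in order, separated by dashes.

(1,2) - (2,2) - (2,3) - (3,3) - (3,2) - (3,1) - (2,1)

The waypoints must appear in the order (2,2), (2,3), (3,2), with no cell reused.
Route from (1,2): down 1 to (2,2), right 1 to (2,3), down 1 to (3,3), left 2 to (3,1), up 1 to (2,1) — 6 moves in all.
Check: order respected (1 at step 1, 2 at step 2, 3 at step 4).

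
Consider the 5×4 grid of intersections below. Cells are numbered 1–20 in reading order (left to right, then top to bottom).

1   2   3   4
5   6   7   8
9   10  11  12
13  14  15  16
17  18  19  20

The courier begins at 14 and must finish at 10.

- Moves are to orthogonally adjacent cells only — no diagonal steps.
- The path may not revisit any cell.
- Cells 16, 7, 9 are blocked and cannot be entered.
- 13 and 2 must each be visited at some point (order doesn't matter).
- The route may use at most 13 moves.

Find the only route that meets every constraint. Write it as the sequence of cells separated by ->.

The budget equals the shortest possible length, so every move has to be on a shortest route through the required cells.
Route from 14: left 1 to 13, down 1 to 17, right 2 to 19, up 2 to 11, right 1 to 12, up 2 to 4, left 2 to 2, down 2 to 10 — 13 moves in all.
Check: all required cells visited; 13 ≤ 13 moves.

14 -> 13 -> 17 -> 18 -> 19 -> 15 -> 11 -> 12 -> 8 -> 4 -> 3 -> 2 -> 6 -> 10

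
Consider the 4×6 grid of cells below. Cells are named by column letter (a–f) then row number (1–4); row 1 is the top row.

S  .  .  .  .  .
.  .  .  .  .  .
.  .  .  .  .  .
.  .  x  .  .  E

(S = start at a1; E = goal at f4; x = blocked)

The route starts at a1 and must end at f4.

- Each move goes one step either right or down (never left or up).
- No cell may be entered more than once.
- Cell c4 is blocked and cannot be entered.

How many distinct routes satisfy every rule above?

A right/down-only route from a1 to f4 makes exactly 3 down-moves and 5 right-moves in some order.
With no other constraints that would be C(8,3) = 56 routes.
Subtract routes through each blocked cell (inclusion–exclusion for overlaps): − through c4: 10 → 46.
That gives 46 routes.

46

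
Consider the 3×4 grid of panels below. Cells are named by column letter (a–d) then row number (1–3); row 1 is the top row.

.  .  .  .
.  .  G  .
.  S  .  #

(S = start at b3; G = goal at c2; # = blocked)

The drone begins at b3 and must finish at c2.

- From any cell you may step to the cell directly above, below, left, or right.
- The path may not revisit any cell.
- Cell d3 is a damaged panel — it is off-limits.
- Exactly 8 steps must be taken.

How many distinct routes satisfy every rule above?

Need simple routes of exactly 8 moves from b3 to c2 (Manhattan distance 2, so 3 moves are spent on a detour and 3 undoing it).
Enumerating: b3 b2 a2 a1 b1 c1 d1 d2 c2 | b3 a3 a2 a1 b1 c1 d1 d2 c2 | b3 a3 a2 b2 b1 c1 d1 d2 c2.
That gives 3 routes.

3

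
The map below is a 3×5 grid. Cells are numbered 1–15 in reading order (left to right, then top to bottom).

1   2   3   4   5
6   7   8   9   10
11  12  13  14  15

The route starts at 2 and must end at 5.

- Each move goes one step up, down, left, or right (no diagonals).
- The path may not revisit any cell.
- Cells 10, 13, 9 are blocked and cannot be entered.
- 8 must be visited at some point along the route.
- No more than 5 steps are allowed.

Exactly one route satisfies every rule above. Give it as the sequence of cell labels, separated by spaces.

The budget equals the shortest possible length, so every move has to be on a shortest route through the required cells.
Route from 2: down to 7, right to 8, up to 3, 2× right (reaching 5) — 5 moves in all.
Check: all required cells visited; 5 ≤ 5 moves.

2 7 8 3 4 5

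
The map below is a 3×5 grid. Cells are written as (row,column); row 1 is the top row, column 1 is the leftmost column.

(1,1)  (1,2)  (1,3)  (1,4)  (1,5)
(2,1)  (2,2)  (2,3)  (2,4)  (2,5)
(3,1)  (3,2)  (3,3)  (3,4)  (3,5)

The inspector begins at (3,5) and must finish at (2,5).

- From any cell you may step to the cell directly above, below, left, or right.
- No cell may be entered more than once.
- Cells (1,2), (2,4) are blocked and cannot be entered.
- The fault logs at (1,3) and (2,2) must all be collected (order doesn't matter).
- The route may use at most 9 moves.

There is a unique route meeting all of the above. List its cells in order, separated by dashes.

(3,5) - (3,4) - (3,3) - (3,2) - (2,2) - (2,3) - (1,3) - (1,4) - (1,5) - (2,5)

The budget equals the shortest possible length, so every move has to be on a shortest route through the required cells.
Route from (3,5): 3× left (reaching (3,2)), up to (2,2), right to (2,3), up to (1,3), 2× right (reaching (1,5)), down to (2,5) — 9 moves in all.
Check: all required cells visited; 9 ≤ 9 moves.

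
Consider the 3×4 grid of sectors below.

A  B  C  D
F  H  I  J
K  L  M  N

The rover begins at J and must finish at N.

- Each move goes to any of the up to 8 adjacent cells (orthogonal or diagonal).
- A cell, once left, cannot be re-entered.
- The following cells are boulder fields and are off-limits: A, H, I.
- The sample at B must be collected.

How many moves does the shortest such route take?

6

Any route passes through B somewhere between J and N. Summing Chebyshev distances along the two legs (J → B → N) gives a lower bound of 2 + 2 = 4 moves.
That bound ignores the blocked cells. Measuring each leg by the fewest moves that actually steer around them (J→B: 2; B→N: 3) raises the lower bound to 5.
The shortest route satisfying every rule uses 6 moves: J → C → B → F → L → M → N.
The no-revisit rule (legs can't share cells) pushes the minimum above the 5-move bound; an exhaustive check rules out every length from 5 to 5, leaving 6 as the minimum.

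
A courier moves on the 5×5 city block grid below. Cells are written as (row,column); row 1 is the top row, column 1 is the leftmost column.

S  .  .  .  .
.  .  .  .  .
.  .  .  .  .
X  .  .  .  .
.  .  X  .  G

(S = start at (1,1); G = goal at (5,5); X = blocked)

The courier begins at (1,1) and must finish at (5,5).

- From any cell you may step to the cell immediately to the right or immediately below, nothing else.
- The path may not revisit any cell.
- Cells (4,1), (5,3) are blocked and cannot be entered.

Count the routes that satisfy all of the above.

53

A right/down-only route from (1,1) to (5,5) makes exactly 4 down-moves and 4 right-moves in some order.
With no other constraints that would be C(8,4) = 70 routes.
Subtract routes through each blocked cell (inclusion–exclusion for overlaps): − through (4,1): 5 − through (5,3): 15 + through (4,1)&(5,3): 3 → 53.
That gives 53 routes.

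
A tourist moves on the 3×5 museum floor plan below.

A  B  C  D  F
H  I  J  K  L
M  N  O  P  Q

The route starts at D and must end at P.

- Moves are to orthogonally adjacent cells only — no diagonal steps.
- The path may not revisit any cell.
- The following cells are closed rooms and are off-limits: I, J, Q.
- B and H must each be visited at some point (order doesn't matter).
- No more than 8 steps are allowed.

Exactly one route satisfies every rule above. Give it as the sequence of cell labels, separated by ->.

D -> C -> B -> A -> H -> M -> N -> O -> P

Any route must reach B and H and still end at P within 8 moves, so the order of the required stops is forced.
Route from D: left 3 to A, down 2 to M, right 3 to P — 8 moves in all.
Check: all required cells visited; 8 ≤ 8 moves.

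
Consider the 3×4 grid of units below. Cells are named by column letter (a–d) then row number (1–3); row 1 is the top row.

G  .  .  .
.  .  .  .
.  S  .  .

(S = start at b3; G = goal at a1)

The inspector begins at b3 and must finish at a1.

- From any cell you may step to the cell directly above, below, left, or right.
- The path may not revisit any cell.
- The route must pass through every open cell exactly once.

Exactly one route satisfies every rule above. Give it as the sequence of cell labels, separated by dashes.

Need to visit all 12 open cells exactly once, starting at b3 and ending at a1.
Cell d1 has only two open neighbours (d2 and c1), so the path must pass straight through it: one of those is the cell it's entered from and the other is where it exits.
Route from b3: left to a3, up to a2, 2× right (reaching c2), down to c3, right to d3, 2× up (reaching d1), 3× left (reaching a1) — 11 moves in all.
Check: all 12 open cells covered.

b3 - a3 - a2 - b2 - c2 - c3 - d3 - d2 - d1 - c1 - b1 - a1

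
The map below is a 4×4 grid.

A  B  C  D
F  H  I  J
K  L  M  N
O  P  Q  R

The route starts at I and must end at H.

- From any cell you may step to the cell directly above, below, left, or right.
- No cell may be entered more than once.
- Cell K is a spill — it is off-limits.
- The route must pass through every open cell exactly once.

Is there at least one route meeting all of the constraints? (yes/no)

Cell O has only one open neighbour but is neither the start nor the goal, so a Hamiltonian route would have to both enter and leave it through the same neighbour — impossible without revisiting.

no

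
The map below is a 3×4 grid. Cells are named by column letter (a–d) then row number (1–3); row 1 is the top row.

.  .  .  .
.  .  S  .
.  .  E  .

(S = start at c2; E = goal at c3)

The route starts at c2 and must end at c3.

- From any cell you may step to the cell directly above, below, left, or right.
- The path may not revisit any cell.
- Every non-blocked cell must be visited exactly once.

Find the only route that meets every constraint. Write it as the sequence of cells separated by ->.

c2 -> b2 -> b3 -> a3 -> a2 -> a1 -> b1 -> c1 -> d1 -> d2 -> d3 -> c3

Need to visit all 12 open cells exactly once, starting at c2 and ending at c3.
Route from c2: left to b2, down to b3, left to a3, 2× up (reaching a1), 3× right (reaching d1), 2× down (reaching d3), left to c3 — 11 moves in all.
Check: all 12 open cells covered.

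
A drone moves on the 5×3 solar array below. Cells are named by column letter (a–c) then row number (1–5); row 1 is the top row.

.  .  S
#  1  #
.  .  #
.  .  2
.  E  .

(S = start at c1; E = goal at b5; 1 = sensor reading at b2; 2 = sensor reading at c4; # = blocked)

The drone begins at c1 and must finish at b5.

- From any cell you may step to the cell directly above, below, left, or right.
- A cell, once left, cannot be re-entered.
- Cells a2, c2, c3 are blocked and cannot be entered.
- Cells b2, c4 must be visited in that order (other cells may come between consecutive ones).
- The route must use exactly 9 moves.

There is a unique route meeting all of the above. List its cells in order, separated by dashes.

The waypoints must appear in the order b2, c4, with no cell reused.
Route from c1: left to b1, 2× down (reaching b3), left to a3, down to a4, 2× right (reaching c4), down to c5, left to b5 — 9 moves in all.
Check: order respected (1 at step 2, 2 at step 7); 9 moves as required.

c1 - b1 - b2 - b3 - a3 - a4 - b4 - c4 - c5 - b5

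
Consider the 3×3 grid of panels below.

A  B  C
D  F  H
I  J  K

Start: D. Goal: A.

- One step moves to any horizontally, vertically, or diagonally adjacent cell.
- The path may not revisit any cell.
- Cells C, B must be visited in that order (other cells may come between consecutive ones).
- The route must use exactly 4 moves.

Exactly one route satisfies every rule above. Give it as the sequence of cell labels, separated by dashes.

D - F - C - B - A

The waypoints must appear in the order C, B, with no cell reused.
Route from D: right to F, up-right to C, 2× left (reaching A) — 4 moves in all.
Check: order respected (C at step 2, B at step 3); 4 moves as required.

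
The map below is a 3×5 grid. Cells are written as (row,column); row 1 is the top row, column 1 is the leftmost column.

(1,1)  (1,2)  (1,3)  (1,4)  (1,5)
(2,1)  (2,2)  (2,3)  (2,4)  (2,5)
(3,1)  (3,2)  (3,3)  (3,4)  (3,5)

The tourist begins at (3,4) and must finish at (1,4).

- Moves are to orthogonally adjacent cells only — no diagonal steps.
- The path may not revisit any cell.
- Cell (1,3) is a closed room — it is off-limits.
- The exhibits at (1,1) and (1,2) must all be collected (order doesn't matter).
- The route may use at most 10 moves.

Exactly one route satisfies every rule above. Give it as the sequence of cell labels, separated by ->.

(3,4) -> (3,3) -> (3,2) -> (3,1) -> (2,1) -> (1,1) -> (1,2) -> (2,2) -> (2,3) -> (2,4) -> (1,4)

The 10-move cap with required stops at (1,1), (1,2) leaves no slack for detours.
Route from (3,4): 3× left (reaching (3,1)), 2× up (reaching (1,1)), right to (1,2), down to (2,2), 2× right (reaching (2,4)), up to (1,4) — 10 moves in all.
Check: all required cells visited; 10 ≤ 10 moves.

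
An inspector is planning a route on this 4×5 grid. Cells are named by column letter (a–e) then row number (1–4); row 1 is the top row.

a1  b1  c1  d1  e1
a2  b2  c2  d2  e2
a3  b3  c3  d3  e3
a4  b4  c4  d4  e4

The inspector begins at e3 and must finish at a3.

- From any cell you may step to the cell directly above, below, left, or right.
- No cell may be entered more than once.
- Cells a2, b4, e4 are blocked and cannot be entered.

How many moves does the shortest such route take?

The Manhattan distance from e3 to a3 is |3−3| + |5−1| = 4, so at least 4 moves are needed.
A route of 4 moves achieves this: e3 → d3 → c3 → b3 → a3.
Since 4 matches the lower bound, it is optimal.

4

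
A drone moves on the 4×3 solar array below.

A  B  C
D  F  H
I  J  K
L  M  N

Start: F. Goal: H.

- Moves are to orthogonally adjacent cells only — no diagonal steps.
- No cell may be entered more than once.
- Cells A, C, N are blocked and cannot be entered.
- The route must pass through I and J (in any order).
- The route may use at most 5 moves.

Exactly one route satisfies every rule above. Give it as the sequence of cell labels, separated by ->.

F -> D -> I -> J -> K -> H

The 5-move cap with required stops at I, J leaves no slack for detours.
Route from F: left to D, down to I, 2× right (reaching K), up to H — 5 moves in all.
Check: all required cells visited; 5 ≤ 5 moves.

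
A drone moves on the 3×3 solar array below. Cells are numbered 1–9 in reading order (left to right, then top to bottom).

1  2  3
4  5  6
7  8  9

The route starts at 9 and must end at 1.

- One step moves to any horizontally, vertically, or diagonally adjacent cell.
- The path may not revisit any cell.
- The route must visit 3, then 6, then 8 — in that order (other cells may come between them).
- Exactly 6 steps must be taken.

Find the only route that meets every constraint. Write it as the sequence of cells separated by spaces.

The waypoints must appear in the order 3, 6, 8, with no cell reused.
Route from 9: up-left 1 to 5, up-right 1 to 3, down 1 to 6, down-left 1 to 8, up-left 1 to 4, up 1 to 1 — 6 moves in all.
Check: order respected (3 at step 2, 6 at step 3, 8 at step 4); 6 moves as required.

9 5 3 6 8 4 1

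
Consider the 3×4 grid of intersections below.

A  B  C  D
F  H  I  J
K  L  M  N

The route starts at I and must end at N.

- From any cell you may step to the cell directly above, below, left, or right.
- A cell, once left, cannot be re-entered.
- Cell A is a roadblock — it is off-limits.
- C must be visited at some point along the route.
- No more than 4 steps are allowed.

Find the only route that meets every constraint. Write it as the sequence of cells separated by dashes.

The 4-move cap with required stops at C leaves no slack for detours.
Route from I: up 1 to C, right 1 to D, down 2 to N — 4 moves in all.
Check: all required cells visited; 4 ≤ 4 moves.

I - C - D - J - N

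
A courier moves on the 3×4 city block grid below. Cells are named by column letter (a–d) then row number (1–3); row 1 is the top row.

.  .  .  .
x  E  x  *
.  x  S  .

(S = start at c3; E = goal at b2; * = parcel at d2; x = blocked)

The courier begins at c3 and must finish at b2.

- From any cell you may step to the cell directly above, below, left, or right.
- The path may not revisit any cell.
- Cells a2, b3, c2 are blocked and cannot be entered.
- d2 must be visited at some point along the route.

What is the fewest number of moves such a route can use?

Any route passes through d2 somewhere between c3 and b2. Summing Manhattan distances along the two legs (c3 → d2 → b2) gives a lower bound of 2 + 2 = 4 moves.
That bound ignores the blocked cells. Measuring each leg by the fewest moves that actually steer around them (c3→d2: 2; d2→b2: 4) raises the lower bound to 6.
A route of 6 moves exists: c3 → d3 → d2 → d1 → c1 → b1 → b2.
Since 6 matches that lower bound, it is optimal.

6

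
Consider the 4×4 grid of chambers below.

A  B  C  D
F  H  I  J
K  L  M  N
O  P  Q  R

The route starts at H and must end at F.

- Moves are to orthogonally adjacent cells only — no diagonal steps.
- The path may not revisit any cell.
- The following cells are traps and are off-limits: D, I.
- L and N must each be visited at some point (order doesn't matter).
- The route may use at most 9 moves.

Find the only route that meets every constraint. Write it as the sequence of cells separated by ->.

The budget equals the shortest possible length, so every move has to be on a shortest route through the required cells.
Route from H: down 1 to L, right 2 to N, down 1 to R, left 3 to O, up 2 to F — 9 moves in all.
Check: all required cells visited; 9 ≤ 9 moves.

H -> L -> M -> N -> R -> Q -> P -> O -> K -> F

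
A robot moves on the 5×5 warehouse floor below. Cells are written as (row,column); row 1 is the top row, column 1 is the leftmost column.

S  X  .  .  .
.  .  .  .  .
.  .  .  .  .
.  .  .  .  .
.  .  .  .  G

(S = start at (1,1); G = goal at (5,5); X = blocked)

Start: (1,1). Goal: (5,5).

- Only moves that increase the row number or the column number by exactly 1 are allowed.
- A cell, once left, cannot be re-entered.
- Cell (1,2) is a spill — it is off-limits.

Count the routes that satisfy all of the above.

A right/down-only route from (1,1) to (5,5) makes exactly 4 down-moves and 4 right-moves in some order.
With no other constraints that would be C(8,4) = 70 routes.
Subtract routes through each blocked cell (inclusion–exclusion for overlaps): − through (1,2): 35 → 35.
That gives 35 routes.

35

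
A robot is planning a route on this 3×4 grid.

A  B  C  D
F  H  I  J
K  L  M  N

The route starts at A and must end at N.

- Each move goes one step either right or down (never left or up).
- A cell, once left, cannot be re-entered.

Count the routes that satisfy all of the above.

10

A right/down-only route from A to N makes exactly 2 down-moves and 3 right-moves in some order.
With no other constraints that would be C(5,2) = 10 routes.
That gives 10 routes.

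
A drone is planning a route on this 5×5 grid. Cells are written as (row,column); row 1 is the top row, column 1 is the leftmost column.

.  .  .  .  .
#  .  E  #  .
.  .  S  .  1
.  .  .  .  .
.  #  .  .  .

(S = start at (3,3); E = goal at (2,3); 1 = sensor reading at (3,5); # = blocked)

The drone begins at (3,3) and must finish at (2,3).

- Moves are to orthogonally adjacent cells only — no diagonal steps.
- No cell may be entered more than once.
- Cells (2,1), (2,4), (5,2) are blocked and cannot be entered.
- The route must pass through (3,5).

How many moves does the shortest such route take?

7

Any route passes through (3,5) somewhere between (3,3) and (2,3). Summing Manhattan distances along the two legs ((3,3) → (3,5) → (2,3)) gives a lower bound of 2 + 3 = 5 moves.
The shortest route satisfying every rule uses 7 moves: (3,3) → (3,4) → (3,5) → (2,5) → (1,5) → (1,4) → (1,3) → (2,3).
The no-revisit rule (legs can't share cells) pushes the minimum above the 5-move bound; an exhaustive check rules out every length from 5 to 6, leaving 7 as the minimum.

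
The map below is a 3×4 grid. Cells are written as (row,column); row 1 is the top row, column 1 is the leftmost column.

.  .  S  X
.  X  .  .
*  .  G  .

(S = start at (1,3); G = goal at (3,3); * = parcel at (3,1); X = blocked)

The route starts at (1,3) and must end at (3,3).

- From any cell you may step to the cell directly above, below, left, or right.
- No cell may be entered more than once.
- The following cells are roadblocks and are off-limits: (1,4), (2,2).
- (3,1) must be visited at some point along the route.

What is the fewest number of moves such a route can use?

Any route passes through (3,1) somewhere between (1,3) and (3,3). Summing Manhattan distances along the two legs ((1,3) → (3,1) → (3,3)) gives a lower bound of 4 + 2 = 6 moves.
A route of 6 moves achieves this: (1,3) → (1,2) → (1,1) → (2,1) → (3,1) → (3,2) → (3,3).
Since 6 matches the lower bound, it is optimal.

6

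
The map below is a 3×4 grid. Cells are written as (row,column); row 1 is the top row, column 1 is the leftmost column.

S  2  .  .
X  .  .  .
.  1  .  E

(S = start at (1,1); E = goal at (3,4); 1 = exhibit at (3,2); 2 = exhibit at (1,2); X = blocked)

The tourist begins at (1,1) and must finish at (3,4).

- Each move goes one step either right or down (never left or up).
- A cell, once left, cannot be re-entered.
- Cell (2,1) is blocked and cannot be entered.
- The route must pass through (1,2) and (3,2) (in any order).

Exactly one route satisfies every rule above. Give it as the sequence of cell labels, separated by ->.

Moves only go right or down, so the column and row indices never decrease.
Route from (1,1): right 1 to (1,2), down 2 to (3,2), right 2 to (3,4) — 5 moves in all.
Check: all required cells visited.

(1,1) -> (1,2) -> (2,2) -> (3,2) -> (3,3) -> (3,4)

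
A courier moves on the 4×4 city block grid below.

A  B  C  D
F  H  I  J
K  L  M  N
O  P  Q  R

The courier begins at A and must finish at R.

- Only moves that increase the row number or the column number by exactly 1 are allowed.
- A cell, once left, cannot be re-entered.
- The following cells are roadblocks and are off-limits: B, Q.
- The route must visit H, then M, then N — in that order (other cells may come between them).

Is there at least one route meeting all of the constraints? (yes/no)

One route that works: A → F → H → L → M → N → R.

yes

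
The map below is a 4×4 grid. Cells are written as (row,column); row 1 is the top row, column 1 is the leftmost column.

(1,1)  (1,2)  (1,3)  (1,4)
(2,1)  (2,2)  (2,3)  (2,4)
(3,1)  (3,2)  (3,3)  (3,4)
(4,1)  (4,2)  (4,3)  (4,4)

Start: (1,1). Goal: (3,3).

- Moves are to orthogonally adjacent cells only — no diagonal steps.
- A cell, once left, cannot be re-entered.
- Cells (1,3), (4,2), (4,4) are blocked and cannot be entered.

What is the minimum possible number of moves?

4

The Manhattan distance from (1,1) to (3,3) is |1−3| + |1−3| = 4, so at least 4 moves are needed.
A route of 4 moves achieves this: (1,1) → (2,1) → (3,1) → (3,2) → (3,3).
Since 4 matches the lower bound, it is optimal.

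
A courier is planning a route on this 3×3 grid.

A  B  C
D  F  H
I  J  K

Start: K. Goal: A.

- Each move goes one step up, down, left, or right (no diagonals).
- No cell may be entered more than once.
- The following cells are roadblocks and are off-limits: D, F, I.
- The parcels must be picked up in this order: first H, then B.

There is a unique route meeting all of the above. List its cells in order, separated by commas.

K, H, C, B, A

The waypoints must appear in the order H, B, with no cell reused.
Route from K: up 2 to C, left 2 to A — 4 moves in all.
Check: order respected (H at step 1, B at step 3).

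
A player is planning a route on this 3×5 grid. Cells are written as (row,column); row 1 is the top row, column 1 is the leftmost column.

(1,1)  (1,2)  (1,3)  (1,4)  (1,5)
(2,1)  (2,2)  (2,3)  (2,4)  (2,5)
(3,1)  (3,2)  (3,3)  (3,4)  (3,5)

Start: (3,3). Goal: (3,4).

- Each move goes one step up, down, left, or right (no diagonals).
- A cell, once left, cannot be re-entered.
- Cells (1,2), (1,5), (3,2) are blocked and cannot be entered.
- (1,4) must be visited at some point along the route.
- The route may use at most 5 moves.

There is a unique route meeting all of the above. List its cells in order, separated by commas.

(3,3), (2,3), (1,3), (1,4), (2,4), (3,4)

Any route must reach (1,4) and still end at (3,4) within 5 moves, so the order of the required stops is forced.
Route from (3,3): 2× up (reaching (1,3)), right to (1,4), 2× down (reaching (3,4)) — 5 moves in all.
Check: all required cells visited; 5 ≤ 5 moves.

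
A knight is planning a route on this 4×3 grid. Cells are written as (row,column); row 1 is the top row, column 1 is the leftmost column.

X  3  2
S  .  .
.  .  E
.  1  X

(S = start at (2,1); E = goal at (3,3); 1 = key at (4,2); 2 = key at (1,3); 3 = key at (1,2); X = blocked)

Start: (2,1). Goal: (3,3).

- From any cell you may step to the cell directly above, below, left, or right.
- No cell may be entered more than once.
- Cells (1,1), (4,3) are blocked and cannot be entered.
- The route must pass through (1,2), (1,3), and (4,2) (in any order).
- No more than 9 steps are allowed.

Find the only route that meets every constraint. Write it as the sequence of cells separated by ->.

Any route must reach (1,2), (1,3), and (4,2) and still end at (3,3) within 9 moves, so the order of the required stops is forced.
Route from (2,1): down 2 to (4,1), right 1 to (4,2), up 3 to (1,2), right 1 to (1,3), down 2 to (3,3) — 9 moves in all.
Check: all required cells visited; 9 ≤ 9 moves.

(2,1) -> (3,1) -> (4,1) -> (4,2) -> (3,2) -> (2,2) -> (1,2) -> (1,3) -> (2,3) -> (3,3)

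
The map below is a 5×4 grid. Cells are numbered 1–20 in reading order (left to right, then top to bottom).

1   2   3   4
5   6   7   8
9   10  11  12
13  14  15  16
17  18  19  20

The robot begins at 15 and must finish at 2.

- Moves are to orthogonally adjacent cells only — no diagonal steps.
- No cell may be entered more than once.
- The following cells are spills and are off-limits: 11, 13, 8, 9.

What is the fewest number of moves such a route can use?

The Manhattan distance from 15 to 2 is |4−1| + |3−2| = 4, so at least 4 moves are needed.
A route of 4 moves achieves this: 15 → 14 → 10 → 6 → 2.
Since 4 matches the lower bound, it is optimal.

4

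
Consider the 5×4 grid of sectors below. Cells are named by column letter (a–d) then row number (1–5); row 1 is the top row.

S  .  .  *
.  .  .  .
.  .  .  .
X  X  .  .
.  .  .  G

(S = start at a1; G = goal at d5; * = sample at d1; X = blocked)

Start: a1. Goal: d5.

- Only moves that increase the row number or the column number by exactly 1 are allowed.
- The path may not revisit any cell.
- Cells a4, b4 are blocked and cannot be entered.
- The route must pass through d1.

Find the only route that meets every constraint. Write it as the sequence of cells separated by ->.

Moves only go right or down, so the column and row indices never decrease.
Route from a1: right 3 to d1, down 4 to d5 — 7 moves in all.
Check: all required cells visited.

a1 -> b1 -> c1 -> d1 -> d2 -> d3 -> d4 -> d5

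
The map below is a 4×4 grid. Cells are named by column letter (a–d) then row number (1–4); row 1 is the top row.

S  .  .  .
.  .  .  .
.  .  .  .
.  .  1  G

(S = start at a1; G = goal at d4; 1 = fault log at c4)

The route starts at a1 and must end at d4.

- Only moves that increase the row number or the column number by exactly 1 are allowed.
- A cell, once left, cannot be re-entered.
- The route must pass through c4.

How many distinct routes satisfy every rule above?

A right/down-only route from a1 to d4 makes exactly 3 down-moves and 3 right-moves in some order.
With no other constraints that would be C(6,3) = 20 routes.
Split at c4 and multiply the segment counts: a1→c4: 10; c4→d4: 1; product = 10.
That gives 10 routes.

10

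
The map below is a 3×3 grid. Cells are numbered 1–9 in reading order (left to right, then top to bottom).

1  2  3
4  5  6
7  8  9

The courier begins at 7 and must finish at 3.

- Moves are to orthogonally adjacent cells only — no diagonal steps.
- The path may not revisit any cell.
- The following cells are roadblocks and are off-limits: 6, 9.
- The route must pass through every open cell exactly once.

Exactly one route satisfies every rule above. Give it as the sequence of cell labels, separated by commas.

Need to visit all 7 open cells exactly once, starting at 7 and ending at 3.
Cell 8 has only two open neighbours (5 and 7), so the path must pass straight through it: one of those is the cell it's entered from and the other is where it exits.
Route from 7: right to 8, up to 5, left to 4, up to 1, 2× right (reaching 3) — 6 moves in all.
Check: all 7 open cells covered.

7, 8, 5, 4, 1, 2, 3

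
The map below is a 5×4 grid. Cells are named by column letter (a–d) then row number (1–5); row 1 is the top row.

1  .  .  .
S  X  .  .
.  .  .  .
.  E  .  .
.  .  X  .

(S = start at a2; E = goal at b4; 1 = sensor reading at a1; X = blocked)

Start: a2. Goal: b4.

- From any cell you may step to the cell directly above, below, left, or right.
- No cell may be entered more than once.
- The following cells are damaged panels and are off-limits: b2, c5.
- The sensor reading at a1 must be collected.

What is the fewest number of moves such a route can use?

7

Any route passes through a1 somewhere between a2 and b4. Summing Manhattan distances along the two legs (a2 → a1 → b4) gives a lower bound of 1 + 4 = 5 moves.
The shortest route satisfying every rule uses 7 moves: a2 → a1 → b1 → c1 → c2 → c3 → c4 → b4.
The bound of 5 isn't tight here; checking systematically, no route of length 5 through 6 satisfies every constraint, so 7 is the minimum.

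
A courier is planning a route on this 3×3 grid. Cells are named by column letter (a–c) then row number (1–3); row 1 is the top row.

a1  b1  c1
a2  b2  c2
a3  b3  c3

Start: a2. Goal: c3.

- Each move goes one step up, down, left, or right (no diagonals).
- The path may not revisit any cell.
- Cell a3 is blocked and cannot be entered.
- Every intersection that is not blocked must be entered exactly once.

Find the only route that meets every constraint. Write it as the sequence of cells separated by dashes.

Need to visit all 8 open cells exactly once, starting at a2 and ending at c3.
Route from a2: up to a1, 2× right (reaching c1), down to c2, left to b2, down to b3, right to c3 — 7 moves in all.
Check: all 8 open cells covered.

a2 - a1 - b1 - c1 - c2 - b2 - b3 - c3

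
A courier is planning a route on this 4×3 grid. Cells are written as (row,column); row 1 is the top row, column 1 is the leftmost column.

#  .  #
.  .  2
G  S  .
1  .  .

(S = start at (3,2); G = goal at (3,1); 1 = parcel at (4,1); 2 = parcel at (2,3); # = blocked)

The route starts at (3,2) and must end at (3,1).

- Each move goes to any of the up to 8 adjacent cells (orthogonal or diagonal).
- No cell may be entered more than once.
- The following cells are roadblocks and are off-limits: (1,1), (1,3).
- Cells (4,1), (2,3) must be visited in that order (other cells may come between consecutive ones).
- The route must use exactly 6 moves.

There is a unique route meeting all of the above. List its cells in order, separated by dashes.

(3,2) - (4,1) - (4,2) - (3,3) - (2,3) - (2,2) - (3,1)

The waypoints must appear in the order (4,1), (2,3), with no cell reused.
Route from (3,2): down-left 1 to (4,1), right 1 to (4,2), up-right 1 to (3,3), up 1 to (2,3), left 1 to (2,2), down-left 1 to (3,1) — 6 moves in all.
Check: order respected (1 at step 1, 2 at step 4); 6 moves as required.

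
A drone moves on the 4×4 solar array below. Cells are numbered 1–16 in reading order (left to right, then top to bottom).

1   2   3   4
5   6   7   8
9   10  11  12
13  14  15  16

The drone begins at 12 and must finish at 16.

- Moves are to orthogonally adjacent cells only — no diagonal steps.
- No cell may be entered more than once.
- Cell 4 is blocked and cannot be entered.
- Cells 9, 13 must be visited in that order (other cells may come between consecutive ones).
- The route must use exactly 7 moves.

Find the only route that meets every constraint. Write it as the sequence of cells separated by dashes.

12 - 11 - 10 - 9 - 13 - 14 - 15 - 16

The waypoints must appear in the order 9, 13, with no cell reused.
Route from 12: 3× left (reaching 9), down to 13, 3× right (reaching 16) — 7 moves in all.
Check: order respected (9 at step 3, 13 at step 4); 7 moves as required.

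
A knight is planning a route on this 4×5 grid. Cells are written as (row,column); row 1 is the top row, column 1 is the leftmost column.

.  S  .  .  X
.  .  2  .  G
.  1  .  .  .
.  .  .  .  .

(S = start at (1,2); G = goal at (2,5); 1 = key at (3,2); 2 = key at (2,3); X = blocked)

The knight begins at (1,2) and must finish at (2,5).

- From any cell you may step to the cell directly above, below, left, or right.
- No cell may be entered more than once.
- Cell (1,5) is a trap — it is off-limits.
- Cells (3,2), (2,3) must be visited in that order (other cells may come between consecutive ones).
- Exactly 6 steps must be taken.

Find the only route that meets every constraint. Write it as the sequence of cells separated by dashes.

The waypoints must appear in the order (3,2), (2,3), with no cell reused.
Route from (1,2): 2× down (reaching (3,2)), right to (3,3), up to (2,3), 2× right (reaching (2,5)) — 6 moves in all.
Check: order respected (1 at step 2, 2 at step 4); 6 moves as required.

(1,2) - (2,2) - (3,2) - (3,3) - (2,3) - (2,4) - (2,5)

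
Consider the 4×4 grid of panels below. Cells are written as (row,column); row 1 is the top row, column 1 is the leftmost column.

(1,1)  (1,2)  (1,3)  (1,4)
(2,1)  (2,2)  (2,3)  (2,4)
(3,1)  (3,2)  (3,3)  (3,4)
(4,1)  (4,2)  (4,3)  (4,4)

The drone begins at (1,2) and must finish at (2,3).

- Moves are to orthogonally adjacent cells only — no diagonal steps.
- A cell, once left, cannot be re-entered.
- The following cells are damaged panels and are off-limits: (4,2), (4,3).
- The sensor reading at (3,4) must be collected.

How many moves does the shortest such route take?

Any route passes through (3,4) somewhere between (1,2) and (2,3). Summing Manhattan distances along the two legs ((1,2) → (3,4) → (2,3)) gives a lower bound of 4 + 2 = 6 moves.
A route of 6 moves achieves this: (1,2) → (2,2) → (3,2) → (3,3) → (3,4) → (2,4) → (2,3).
Since 6 matches the lower bound, it is optimal.

6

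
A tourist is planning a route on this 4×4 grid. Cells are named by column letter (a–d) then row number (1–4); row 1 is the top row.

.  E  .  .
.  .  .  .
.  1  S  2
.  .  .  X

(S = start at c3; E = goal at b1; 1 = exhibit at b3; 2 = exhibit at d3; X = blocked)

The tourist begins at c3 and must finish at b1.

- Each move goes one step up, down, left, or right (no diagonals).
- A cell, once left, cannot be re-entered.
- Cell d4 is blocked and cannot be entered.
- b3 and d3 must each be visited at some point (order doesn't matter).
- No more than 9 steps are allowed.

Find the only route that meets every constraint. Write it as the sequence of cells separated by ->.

The budget equals the shortest possible length, so every move has to be on a shortest route through the required cells.
Route from c3: right 1 to d3, up 1 to d2, left 2 to b2, down 1 to b3, left 1 to a3, up 2 to a1, right 1 to b1 — 9 moves in all.
Check: all required cells visited; 9 ≤ 9 moves.

c3 -> d3 -> d2 -> c2 -> b2 -> b3 -> a3 -> a2 -> a1 -> b1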